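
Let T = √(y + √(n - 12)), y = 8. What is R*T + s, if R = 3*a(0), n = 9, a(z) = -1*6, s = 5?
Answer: 5 - 18*√(8 + I*√3) ≈ -46.206 - 5.4797*I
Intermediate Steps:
a(z) = -6
R = -18 (R = 3*(-6) = -18)
T = √(8 + I*√3) (T = √(8 + √(9 - 12)) = √(8 + √(-3)) = √(8 + I*√3) ≈ 2.8448 + 0.30443*I)
R*T + s = -18*√(8 + I*√3) + 5 = 5 - 18*√(8 + I*√3)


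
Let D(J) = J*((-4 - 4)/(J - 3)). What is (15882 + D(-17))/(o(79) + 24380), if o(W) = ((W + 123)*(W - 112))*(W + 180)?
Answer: -39688/4255285 ≈ -0.0093268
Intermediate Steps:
o(W) = (-112 + W)*(123 + W)*(180 + W) (o(W) = ((123 + W)*(-112 + W))*(180 + W) = ((-112 + W)*(123 + W))*(180 + W) = (-112 + W)*(123 + W)*(180 + W))
D(J) = -8*J/(-3 + J) (D(J) = J*(-8/(-3 + J)) = -8*J/(-3 + J))
(15882 + D(-17))/(o(79) + 24380) = (15882 - 8*(-17)/(-3 - 17))/((-2479680 + 79**3 - 11796*79 + 191*79**2) + 24380) = (15882 - 8*(-17)/(-20))/((-2479680 + 493039 - 931884 + 191*6241) + 24380) = (15882 - 8*(-17)*(-1/20))/((-2479680 + 493039 - 931884 + 1192031) + 24380) = (15882 - 34/5)/(-1726494 + 24380) = (79376/5)/(-1702114) = (79376/5)*(-1/1702114) = -39688/4255285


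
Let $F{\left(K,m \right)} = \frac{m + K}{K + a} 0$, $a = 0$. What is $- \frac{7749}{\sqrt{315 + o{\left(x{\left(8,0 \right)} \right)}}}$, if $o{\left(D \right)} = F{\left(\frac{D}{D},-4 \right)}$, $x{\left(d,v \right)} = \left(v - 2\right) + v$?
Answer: $- \frac{369 \sqrt{35}}{5} \approx -436.61$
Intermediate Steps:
$F{\left(K,m \right)} = 0$ ($F{\left(K,m \right)} = \frac{m + K}{K + 0} \cdot 0 = \frac{K + m}{K} 0 = 0$)
$x{\left(d,v \right)} = -2 + 2 v$ ($x{\left(d,v \right)} = \left(-2 + v\right) + v = -2 + 2 v$)
$o{\left(D \right)} = 0$
$- \frac{7749}{\sqrt{315 + o{\left(x{\left(8,0 \right)} \right)}}} = - \frac{7749}{\sqrt{315 + 0}} = - \frac{7749}{\sqrt{315}} = - \frac{7749}{3 \sqrt{35}} = - 7749 \frac{\sqrt{35}}{105} = - \frac{369 \sqrt{35}}{5}$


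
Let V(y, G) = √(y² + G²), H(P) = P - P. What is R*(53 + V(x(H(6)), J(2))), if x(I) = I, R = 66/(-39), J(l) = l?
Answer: -1210/13 ≈ -93.077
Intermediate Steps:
H(P) = 0
R = -22/13 (R = 66*(-1/39) = -22/13 ≈ -1.6923)
V(y, G) = √(G² + y²)
R*(53 + V(x(H(6)), J(2))) = -22*(53 + √(2² + 0²))/13 = -22*(53 + √(4 + 0))/13 = -22*(53 + √4)/13 = -22*(53 + 2)/13 = -22/13*55 = -1210/13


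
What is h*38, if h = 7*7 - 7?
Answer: 1596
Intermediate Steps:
h = 42 (h = 49 - 7 = 42)
h*38 = 42*38 = 1596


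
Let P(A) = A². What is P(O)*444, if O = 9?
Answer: 35964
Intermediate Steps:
P(O)*444 = 9²*444 = 81*444 = 35964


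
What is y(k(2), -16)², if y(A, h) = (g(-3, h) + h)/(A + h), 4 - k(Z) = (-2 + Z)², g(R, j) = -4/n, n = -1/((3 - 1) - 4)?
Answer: 4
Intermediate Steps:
n = ½ (n = -1/(2 - 4) = -1/(-2) = -1*(-½) = ½ ≈ 0.50000)
g(R, j) = -8 (g(R, j) = -4/½ = -4*2 = -8)
k(Z) = 4 - (-2 + Z)²
y(A, h) = (-8 + h)/(A + h)
y(k(2), -16)² = ((-8 - 16)/(2*(4 - 1*2) - 16))² = (-24/(2*(4 - 2) - 16))² = (-24/(2*2 - 16))² = (-24/(4 - 16))² = (-24/(-12))² = (-1/12*(-24))² = 2² = 4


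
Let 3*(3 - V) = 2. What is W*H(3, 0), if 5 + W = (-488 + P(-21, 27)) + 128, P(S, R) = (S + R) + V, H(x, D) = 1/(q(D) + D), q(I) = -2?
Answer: 535/3 ≈ 178.33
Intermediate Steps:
V = 7/3 (V = 3 - ⅓*2 = 3 - ⅔ = 7/3 ≈ 2.3333)
H(x, D) = 1/(-2 + D)
P(S, R) = 7/3 + R + S (P(S, R) = (S + R) + 7/3 = (R + S) + 7/3 = 7/3 + R + S)
W = -1070/3 (W = -5 + ((-488 + (7/3 + 27 - 21)) + 128) = -5 + ((-488 + 25/3) + 128) = -5 + (-1439/3 + 128) = -5 - 1055/3 = -1070/3 ≈ -356.67)
W*H(3, 0) = -1070/(3*(-2 + 0)) = -1070/3/(-2) = -1070/3*(-½) = 535/3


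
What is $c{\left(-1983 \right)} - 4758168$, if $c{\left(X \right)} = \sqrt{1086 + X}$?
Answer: $-4758168 + i \sqrt{897} \approx -4.7582 \cdot 10^{6} + 29.95 i$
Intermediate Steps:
$c{\left(-1983 \right)} - 4758168 = \sqrt{1086 - 1983} - 4758168 = \sqrt{-897} - 4758168 = i \sqrt{897} - 4758168 = -4758168 + i \sqrt{897}$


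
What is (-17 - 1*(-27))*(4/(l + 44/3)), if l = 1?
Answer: 120/47 ≈ 2.5532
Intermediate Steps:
(-17 - 1*(-27))*(4/(l + 44/3)) = (-17 - 1*(-27))*(4/(1 + 44/3)) = (-17 + 27)*(4/(1 + 44*(⅓))) = 10*(4/(1 + 44/3)) = 10*(4/(47/3)) = 10*((3/47)*4) = 10*(12/47) = 120/47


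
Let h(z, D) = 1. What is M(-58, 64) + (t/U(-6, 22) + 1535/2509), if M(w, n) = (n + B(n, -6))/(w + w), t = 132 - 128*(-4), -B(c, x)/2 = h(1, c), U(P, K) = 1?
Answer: 93727419/145522 ≈ 644.08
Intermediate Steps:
B(c, x) = -2 (B(c, x) = -2*1 = -2)
t = 644 (t = 132 - 1*(-512) = 132 + 512 = 644)
M(w, n) = (-2 + n)/(2*w) (M(w, n) = (n - 2)/(w + w) = (-2 + n)/((2*w)) = (-2 + n)*(1/(2*w)) = (-2 + n)/(2*w))
M(-58, 64) + (t/U(-6, 22) + 1535/2509) = (½)*(-2 + 64)/(-58) + (644/1 + 1535/2509) = (½)*(-1/58)*62 + (644*1 + 1535*(1/2509)) = -31/58 + (644 + 1535/2509) = -31/58 + 1617331/2509 = 93727419/145522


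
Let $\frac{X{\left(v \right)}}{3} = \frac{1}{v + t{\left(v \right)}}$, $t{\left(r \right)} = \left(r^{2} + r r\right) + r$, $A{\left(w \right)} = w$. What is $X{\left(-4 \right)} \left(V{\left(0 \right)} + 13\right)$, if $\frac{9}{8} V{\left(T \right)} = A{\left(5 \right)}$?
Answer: $\frac{157}{72} \approx 2.1806$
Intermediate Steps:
$t{\left(r \right)} = r + 2 r^{2}$ ($t{\left(r \right)} = \left(r^{2} + r^{2}\right) + r = 2 r^{2} + r = r + 2 r^{2}$)
$V{\left(T \right)} = \frac{40}{9}$ ($V{\left(T \right)} = \frac{8}{9} \cdot 5 = \frac{40}{9}$)
$X{\left(v \right)} = \frac{3}{v + v \left(1 + 2 v\right)}$
$X{\left(-4 \right)} \left(V{\left(0 \right)} + 13\right) = \frac{3}{2 \left(-4\right) \left(1 - 4\right)} \left(\frac{40}{9} + 13\right) = \frac{3}{2} \left(- \frac{1}{4}\right) \frac{1}{-3} \cdot \frac{157}{9} = \frac{3}{2} \left(- \frac{1}{4}\right) \left(- \frac{1}{3}\right) \frac{157}{9} = \frac{1}{8} \cdot \frac{157}{9} = \frac{157}{72}$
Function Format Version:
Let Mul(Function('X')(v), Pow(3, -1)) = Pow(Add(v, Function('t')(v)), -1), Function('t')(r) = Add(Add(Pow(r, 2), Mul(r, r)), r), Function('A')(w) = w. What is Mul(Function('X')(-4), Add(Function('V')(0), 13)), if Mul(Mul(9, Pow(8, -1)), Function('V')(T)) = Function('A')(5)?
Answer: Rational(157, 72) ≈ 2.1806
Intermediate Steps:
Function('t')(r) = Add(r, Mul(2, Pow(r, 2))) (Function('t')(r) = Add(Add(Pow(r, 2), Pow(r, 2)), r) = Add(Mul(2, Pow(r, 2)), r) = Add(r, Mul(2, Pow(r, 2))))
Function('V')(T) = Rational(40, 9) (Function('V')(T) = Mul(Rational(8, 9), 5) = Rational(40, 9))
Function('X')(v) = Mul(3, Pow(Add(v, Mul(v, Add(1, Mul(2, v)))), -1))
Mul(Function('X')(-4), Add(Function('V')(0), 13)) = Mul(Mul(Rational(3, 2), Pow(-4, -1), Pow(Add(1, -4), -1)), Add(Rational(40, 9), 13)) = Mul(Mul(Rational(3, 2), Rational(-1, 4), Pow(-3, -1)), Rational(157, 9)) = Mul(Mul(Rational(3, 2), Rational(-1, 4), Rational(-1, 3)), Rational(157, 9)) = Mul(Rational(1, 8), Rational(157, 9)) = Rational(157, 72)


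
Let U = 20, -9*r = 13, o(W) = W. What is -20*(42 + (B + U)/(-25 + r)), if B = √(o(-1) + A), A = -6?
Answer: -98160/119 + 90*I*√7/119 ≈ -824.87 + 2.001*I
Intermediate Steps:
r = -13/9 (r = -⅑*13 = -13/9 ≈ -1.4444)
B = I*√7 (B = √(-1 - 6) = √(-7) = I*√7 ≈ 2.6458*I)
-20*(42 + (B + U)/(-25 + r)) = -20*(42 + (I*√7 + 20)/(-25 - 13/9)) = -20*(42 + (20 + I*√7)/(-238/9)) = -20*(42 + (20 + I*√7)*(-9/238)) = -20*(42 + (-90/119 - 9*I*√7/238)) = -20*(4908/119 - 9*I*√7/238) = -98160/119 + 90*I*√7/119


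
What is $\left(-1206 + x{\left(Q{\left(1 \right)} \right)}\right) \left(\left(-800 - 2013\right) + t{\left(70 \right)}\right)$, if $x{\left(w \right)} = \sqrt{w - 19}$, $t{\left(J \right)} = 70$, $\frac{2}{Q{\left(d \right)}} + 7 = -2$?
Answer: $3308058 - \frac{2743 i \sqrt{173}}{3} \approx 3.3081 \cdot 10^{6} - 12026.0 i$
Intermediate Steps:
$Q{\left(d \right)} = - \frac{2}{9}$ ($Q{\left(d \right)} = \frac{2}{-7 - 2} = \frac{2}{-9} = 2 \left(- \frac{1}{9}\right) = - \frac{2}{9}$)
$x{\left(w \right)} = \sqrt{-19 + w}$ ($x{\left(w \right)} = \sqrt{w - 19} = \sqrt{-19 + w}$)
$\left(-1206 + x{\left(Q{\left(1 \right)} \right)}\right) \left(\left(-800 - 2013\right) + t{\left(70 \right)}\right) = \left(-1206 + \sqrt{-19 - \frac{2}{9}}\right) \left(\left(-800 - 2013\right) + 70\right) = \left(-1206 + \sqrt{- \frac{173}{9}}\right) \left(-2813 + 70\right) = \left(-1206 + \frac{i \sqrt{173}}{3}\right) \left(-2743\right) = 3308058 - \frac{2743 i \sqrt{173}}{3}$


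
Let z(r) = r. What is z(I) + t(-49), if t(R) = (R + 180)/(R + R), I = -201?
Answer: -19829/98 ≈ -202.34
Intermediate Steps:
t(R) = (180 + R)/(2*R) (t(R) = (180 + R)/((2*R)) = (180 + R)*(1/(2*R)) = (180 + R)/(2*R))
z(I) + t(-49) = -201 + (1/2)*(180 - 49)/(-49) = -201 + (1/2)*(-1/49)*131 = -201 - 131/98 = -19829/98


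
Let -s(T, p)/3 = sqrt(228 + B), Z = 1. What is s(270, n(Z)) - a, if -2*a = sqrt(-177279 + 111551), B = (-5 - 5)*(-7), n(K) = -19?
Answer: -3*sqrt(298) + 4*I*sqrt(1027) ≈ -51.788 + 128.19*I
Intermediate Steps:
B = 70 (B = -10*(-7) = 70)
s(T, p) = -3*sqrt(298) (s(T, p) = -3*sqrt(228 + 70) = -3*sqrt(298))
a = -4*I*sqrt(1027) (a = -sqrt(-177279 + 111551)/2 = -4*I*sqrt(1027) ≈ -128.19*I)
s(270, n(Z)) - a = -3*sqrt(298) - (-4)*I*sqrt(1027) = -3*sqrt(298) + 4*I*sqrt(1027)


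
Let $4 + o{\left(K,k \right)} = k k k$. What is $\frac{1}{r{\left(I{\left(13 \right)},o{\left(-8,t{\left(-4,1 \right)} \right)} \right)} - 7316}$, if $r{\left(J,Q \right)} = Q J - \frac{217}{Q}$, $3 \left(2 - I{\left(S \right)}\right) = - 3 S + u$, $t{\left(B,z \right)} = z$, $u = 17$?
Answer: $- \frac{3}{21815} \approx -0.00013752$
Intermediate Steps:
$o{\left(K,k \right)} = -4 + k^{3}$ ($o{\left(K,k \right)} = -4 + k k k = -4 + k^{2} k = -4 + k^{3}$)
$I{\left(S \right)} = - \frac{11}{3} + S$ ($I{\left(S \right)} = 2 - \frac{- 3 S + 17}{3} = 2 - \frac{17 - 3 S}{3} = 2 + \left(- \frac{17}{3} + S\right) = - \frac{11}{3} + S$)
$r{\left(J,Q \right)} = - \frac{217}{Q} + J Q$ ($r{\left(J,Q \right)} = J Q - \frac{217}{Q} = - \frac{217}{Q} + J Q$)
$\frac{1}{r{\left(I{\left(13 \right)},o{\left(-8,t{\left(-4,1 \right)} \right)} \right)} - 7316} = \frac{1}{\left(- \frac{217}{-4 + 1^{3}} + \left(- \frac{11}{3} + 13\right) \left(-4 + 1^{3}\right)\right) - 7316} = \frac{1}{\left(- \frac{217}{-4 + 1} + \frac{28 \left(-4 + 1\right)}{3}\right) - 7316} = \frac{1}{\left(- \frac{217}{-3} + \frac{28}{3} \left(-3\right)\right) - 7316} = \frac{1}{\left(\left(-217\right) \left(- \frac{1}{3}\right) - 28\right) - 7316} = \frac{1}{\left(\frac{217}{3} - 28\right) - 7316} = \frac{1}{\frac{133}{3} - 7316} = \frac{1}{- \frac{21815}{3}} = - \frac{3}{21815}$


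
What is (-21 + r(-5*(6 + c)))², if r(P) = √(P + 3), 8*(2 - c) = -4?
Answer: (42 - I*√158)²/4 ≈ 401.5 - 263.97*I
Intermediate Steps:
c = 5/2 (c = 2 - ⅛*(-4) = 2 + ½ = 5/2 ≈ 2.5000)
r(P) = √(3 + P)
(-21 + r(-5*(6 + c)))² = (-21 + √(3 - 5*(6 + 5/2)))² = (-21 + √(3 - 5*17/2))² = (-21 + √(3 - 85/2))² = (-21 + √(-79/2))² = (-21 + I*√158/2)²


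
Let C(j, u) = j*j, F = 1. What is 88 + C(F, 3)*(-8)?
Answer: 80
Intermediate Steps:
C(j, u) = j²
88 + C(F, 3)*(-8) = 88 + 1²*(-8) = 88 + 1*(-8) = 88 - 8 = 80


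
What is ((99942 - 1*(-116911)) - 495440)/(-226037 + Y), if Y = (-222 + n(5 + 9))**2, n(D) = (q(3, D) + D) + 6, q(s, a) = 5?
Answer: 278587/187228 ≈ 1.4880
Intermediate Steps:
n(D) = 11 + D (n(D) = (5 + D) + 6 = 11 + D)
Y = 38809 (Y = (-222 + (11 + (5 + 9)))**2 = (-222 + (11 + 14))**2 = (-222 + 25)**2 = (-197)**2 = 38809)
((99942 - 1*(-116911)) - 495440)/(-226037 + Y) = ((99942 - 1*(-116911)) - 495440)/(-226037 + 38809) = ((99942 + 116911) - 495440)/(-187228) = (216853 - 495440)*(-1/187228) = -278587*(-1/187228) = 278587/187228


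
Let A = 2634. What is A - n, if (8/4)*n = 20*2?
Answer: 2614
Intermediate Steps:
n = 20 (n = (20*2)/2 = (1/2)*40 = 20)
A - n = 2634 - 1*20 = 2634 - 20 = 2614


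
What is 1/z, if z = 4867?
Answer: 1/4867 ≈ 0.00020547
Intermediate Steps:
1/z = 1/4867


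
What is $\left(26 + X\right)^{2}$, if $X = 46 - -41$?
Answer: $12769$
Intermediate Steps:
$X = 87$ ($X = 46 + 41 = 87$)
$\left(26 + X\right)^{2} = \left(26 + 87\right)^{2} = 113^{2} = 12769$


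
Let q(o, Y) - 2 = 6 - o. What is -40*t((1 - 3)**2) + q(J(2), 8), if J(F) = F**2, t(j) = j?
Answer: -156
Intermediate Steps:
q(o, Y) = 8 - o (q(o, Y) = 2 + (6 - o) = 8 - o)
-40*t((1 - 3)**2) + q(J(2), 8) = -40*(1 - 3)**2 + (8 - 1*2**2) = -40*(-2)**2 + (8 - 1*4) = -40*4 + (8 - 4) = -160 + 4 = -156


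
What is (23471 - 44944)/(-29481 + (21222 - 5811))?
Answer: 21473/14070 ≈ 1.5262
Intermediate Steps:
(23471 - 44944)/(-29481 + (21222 - 5811)) = -21473/(-29481 + 15411) = -21473/(-14070) = -21473*(-1/14070) = 21473/14070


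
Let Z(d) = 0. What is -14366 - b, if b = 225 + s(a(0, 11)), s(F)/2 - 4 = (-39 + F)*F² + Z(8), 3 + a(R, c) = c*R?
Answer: -13843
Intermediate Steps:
a(R, c) = -3 + R*c (a(R, c) = -3 + c*R = -3 + R*c)
s(F) = 8 + 2*F²*(-39 + F) (s(F) = 8 + 2*((-39 + F)*F² + 0) = 8 + 2*(F²*(-39 + F) + 0) = 8 + 2*(F²*(-39 + F)) = 8 + 2*F²*(-39 + F))
b = -523 (b = 225 + (8 - 78*(-3 + 0*11)² + 2*(-3 + 0*11)³) = 225 + (8 - 78*(-3 + 0)² + 2*(-3 + 0)³) = 225 + (8 - 78*(-3)² + 2*(-3)³) = 225 + (8 - 78*9 + 2*(-27)) = 225 + (8 - 702 - 54) = 225 - 748 = -523)
-14366 - b = -14366 - 1*(-523) = -14366 + 523 = -13843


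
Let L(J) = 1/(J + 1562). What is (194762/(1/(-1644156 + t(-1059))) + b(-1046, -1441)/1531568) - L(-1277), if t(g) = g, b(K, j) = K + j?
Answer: -139864671584662090763/436496880 ≈ -3.2043e+11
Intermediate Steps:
L(J) = 1/(1562 + J)
(194762/(1/(-1644156 + t(-1059))) + b(-1046, -1441)/1531568) - L(-1277) = (194762/(1/(-1644156 - 1059)) + (-1046 - 1441)/1531568) - 1/(1562 - 1277) = (194762/(1/(-1645215)) - 2487*1/1531568) - 1/285 = (194762/(-1/1645215) - 2487/1531568) - 1*1/285 = (194762*(-1645215) - 2487/1531568) - 1/285 = (-320425363830 - 2487/1531568) - 1/285 = -490753233630387927/1531568 - 1/285 = -139864671584662090763/436496880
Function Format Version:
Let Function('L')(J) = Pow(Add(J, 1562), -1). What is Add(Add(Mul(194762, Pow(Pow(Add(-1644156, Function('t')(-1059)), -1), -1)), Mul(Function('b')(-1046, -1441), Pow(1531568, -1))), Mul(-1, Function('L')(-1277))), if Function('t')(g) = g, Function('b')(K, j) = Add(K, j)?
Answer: Rational(-139864671584662090763, 436496880) ≈ -3.2043e+11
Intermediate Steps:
Function('L')(J) = Pow(Add(1562, J), -1)
Add(Add(Mul(194762, Pow(Pow(Add(-1644156, Function('t')(-1059)), -1), -1)), Mul(Function('b')(-1046, -1441), Pow(1531568, -1))), Mul(-1, Function('L')(-1277))) = Add(Add(Mul(194762, Pow(Pow(Add(-1644156, -1059), -1), -1)), Mul(Add(-1046, -1441), Pow(1531568, -1))), Mul(-1, Pow(Add(1562, -1277), -1))) = Add(Add(Mul(194762, Pow(Pow(-1645215, -1), -1)), Mul(-2487, Rational(1, 1531568))), Mul(-1, Pow(285, -1))) = Add(Add(Mul(194762, Pow(Rational(-1, 1645215), -1)), Rational(-2487, 1531568)), Mul(-1, Rational(1, 285))) = Add(Add(Mul(194762, -1645215), Rational(-2487, 1531568)), Rational(-1, 285)) = Add(Add(-320425363830, Rational(-2487, 1531568)), Rational(-1, 285)) = Add(Rational(-490753233630387927, 1531568), Rational(-1, 285)) = Rational(-139864671584662090763, 436496880)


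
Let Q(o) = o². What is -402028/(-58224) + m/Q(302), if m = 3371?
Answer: 575981794/82972839 ≈ 6.9418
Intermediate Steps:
-402028/(-58224) + m/Q(302) = -402028/(-58224) + 3371/(302²) = -402028*(-1/58224) + 3371/91204 = 100507/14556 + 3371*(1/91204) = 100507/14556 + 3371/91204 = 575981794/82972839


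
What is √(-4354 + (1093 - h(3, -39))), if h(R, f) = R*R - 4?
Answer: I*√3266 ≈ 57.149*I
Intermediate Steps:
h(R, f) = -4 + R² (h(R, f) = R² - 4 = -4 + R²)
√(-4354 + (1093 - h(3, -39))) = √(-4354 + (1093 - (-4 + 3²))) = √(-4354 + (1093 - (-4 + 9))) = √(-4354 + (1093 - 1*5)) = √(-4354 + (1093 - 5)) = √(-4354 + 1088) = √(-3266) = I*√3266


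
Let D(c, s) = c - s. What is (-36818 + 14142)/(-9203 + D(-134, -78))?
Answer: 22676/9259 ≈ 2.4491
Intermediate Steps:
(-36818 + 14142)/(-9203 + D(-134, -78)) = (-36818 + 14142)/(-9203 + (-134 - 1*(-78))) = -22676/(-9203 + (-134 + 78)) = -22676/(-9203 - 56) = -22676/(-9259) = -22676*(-1/9259) = 22676/9259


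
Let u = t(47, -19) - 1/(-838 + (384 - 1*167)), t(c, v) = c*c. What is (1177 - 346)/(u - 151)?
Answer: 516051/1278019 ≈ 0.40379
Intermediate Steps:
t(c, v) = c²
u = 1371790/621 (u = 47² - 1/(-838 + (384 - 1*167)) = 2209 - 1/(-838 + (384 - 167)) = 2209 - 1/(-838 + 217) = 2209 - 1/(-621) = 2209 - 1*(-1/621) = 2209 + 1/621 = 1371790/621 ≈ 2209.0)
(1177 - 346)/(u - 151) = (1177 - 346)/(1371790/621 - 151) = 831/(1278019/621) = 831*(621/1278019) = 516051/1278019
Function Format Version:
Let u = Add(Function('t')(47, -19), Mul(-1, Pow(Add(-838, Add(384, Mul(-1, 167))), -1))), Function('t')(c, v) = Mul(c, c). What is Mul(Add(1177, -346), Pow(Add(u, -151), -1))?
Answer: Rational(516051, 1278019) ≈ 0.40379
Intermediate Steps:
Function('t')(c, v) = Pow(c, 2)
u = Rational(1371790, 621) (u = Add(Pow(47, 2), Mul(-1, Pow(Add(-838, Add(384, Mul(-1, 167))), -1))) = Add(2209, Mul(-1, Pow(Add(-838, Add(384, -167)), -1))) = Add(2209, Mul(-1, Pow(Add(-838, 217), -1))) = Add(2209, Mul(-1, Pow(-621, -1))) = Add(2209, Mul(-1, Rational(-1, 621))) = Add(2209, Rational(1, 621)) = Rational(1371790, 621) ≈ 2209.0)
Mul(Add(1177, -346), Pow(Add(u, -151), -1)) = Mul(Add(1177, -346), Pow(Add(Rational(1371790, 621), -151), -1)) = Mul(831, Pow(Rational(1278019, 621), -1)) = Mul(831, Rational(621, 1278019)) = Rational(516051, 1278019)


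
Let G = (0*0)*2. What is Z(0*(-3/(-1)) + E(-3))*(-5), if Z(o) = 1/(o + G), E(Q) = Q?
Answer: 5/3 ≈ 1.6667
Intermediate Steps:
G = 0 (G = 0*2 = 0)
Z(o) = 1/o (Z(o) = 1/(o + 0) = 1/o)
Z(0*(-3/(-1)) + E(-3))*(-5) = -5/(0*(-3/(-1)) - 3) = -5/(0*(-3*(-1)) - 3) = -5/(0*3 - 3) = -5/(0 - 3) = -5/(-3) = -⅓*(-5) = 5/3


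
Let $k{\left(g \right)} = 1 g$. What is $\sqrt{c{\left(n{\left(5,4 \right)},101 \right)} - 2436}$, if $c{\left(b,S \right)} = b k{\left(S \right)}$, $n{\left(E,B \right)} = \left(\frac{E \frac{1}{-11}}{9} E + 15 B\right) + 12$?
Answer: $\frac{\sqrt{5238629}}{33} \approx 69.358$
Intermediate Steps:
$k{\left(g \right)} = g$
$n{\left(E,B \right)} = 12 + 15 B - \frac{E^{2}}{99}$ ($n{\left(E,B \right)} = \left(E \left(- \frac{1}{11}\right) \frac{1}{9} E + 15 B\right) + 12 = \left(- \frac{E}{11} \cdot \frac{1}{9} E + 15 B\right) + 12 = \left(- \frac{E}{99} E + 15 B\right) + 12 = \left(- \frac{E^{2}}{99} + 15 B\right) + 12 = \left(15 B - \frac{E^{2}}{99}\right) + 12 = 12 + 15 B - \frac{E^{2}}{99}$)
$c{\left(b,S \right)} = S b$ ($c{\left(b,S \right)} = b S = S b$)
$\sqrt{c{\left(n{\left(5,4 \right)},101 \right)} - 2436} = \sqrt{101 \left(12 + 15 \cdot 4 - \frac{5^{2}}{99}\right) - 2436} = \sqrt{101 \left(12 + 60 - \frac{25}{99}\right) - 2436} = \sqrt{101 \cdot \frac{7103}{99} - 2436} = \sqrt{\frac{717403}{99} - 2436} = \sqrt{\frac{476239}{99}} = \frac{\sqrt{5238629}}{33}$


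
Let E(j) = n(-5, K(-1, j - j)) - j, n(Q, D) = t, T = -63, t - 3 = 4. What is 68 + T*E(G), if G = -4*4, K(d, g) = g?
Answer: -1381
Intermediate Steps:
G = -16
t = 7 (t = 3 + 4 = 7)
n(Q, D) = 7
E(j) = 7 - j
68 + T*E(G) = 68 - 63*(7 - 1*(-16)) = 68 - 63*(7 + 16) = 68 - 63*23 = 68 - 1449 = -1381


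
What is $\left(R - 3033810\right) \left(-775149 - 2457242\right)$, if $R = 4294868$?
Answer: $-4076232529678$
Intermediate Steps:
$\left(R - 3033810\right) \left(-775149 - 2457242\right) = \left(4294868 - 3033810\right) \left(-775149 - 2457242\right) = 1261058 \left(-3232391\right) = -4076232529678$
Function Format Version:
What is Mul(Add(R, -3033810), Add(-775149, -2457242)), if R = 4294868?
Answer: -4076232529678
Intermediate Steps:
Mul(Add(R, -3033810), Add(-775149, -2457242)) = Mul(Add(4294868, -3033810), Add(-775149, -2457242)) = Mul(1261058, -3232391) = -4076232529678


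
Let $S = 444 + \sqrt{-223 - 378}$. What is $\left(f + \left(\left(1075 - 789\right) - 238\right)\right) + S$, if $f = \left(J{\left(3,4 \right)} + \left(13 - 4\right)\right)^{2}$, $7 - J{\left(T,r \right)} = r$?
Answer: $636 + i \sqrt{601} \approx 636.0 + 24.515 i$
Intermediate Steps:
$J{\left(T,r \right)} = 7 - r$
$f = 144$ ($f = \left(\left(7 - 4\right) + \left(13 - 4\right)\right)^{2} = \left(3 + 9\right)^{2} = 12^{2} = 144$)
$S = 444 + i \sqrt{601}$ ($S = 444 + \sqrt{-601} = 444 + i \sqrt{601} \approx 444.0 + 24.515 i$)
$\left(f + \left(\left(1075 - 789\right) - 238\right)\right) + S = \left(144 + \left(\left(1075 - 789\right) - 238\right)\right) + \left(444 + i \sqrt{601}\right) = \left(144 + \left(286 - 238\right)\right) + \left(444 + i \sqrt{601}\right) = \left(144 + 48\right) + \left(444 + i \sqrt{601}\right) = 192 + \left(444 + i \sqrt{601}\right) = 636 + i \sqrt{601}$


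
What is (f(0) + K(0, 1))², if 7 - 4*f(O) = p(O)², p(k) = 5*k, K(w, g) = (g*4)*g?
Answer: 529/16 ≈ 33.063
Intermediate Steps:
K(w, g) = 4*g² (K(w, g) = (4*g)*g = 4*g²)
f(O) = 7/4 - 25*O²/4
(f(0) + K(0, 1))² = ((7/4 - 25/4*0²) + 4*1²)² = ((7/4 - 25/4*0) + 4*1)² = ((7/4 + 0) + 4)² = (7/4 + 4)² = (23/4)² = 529/16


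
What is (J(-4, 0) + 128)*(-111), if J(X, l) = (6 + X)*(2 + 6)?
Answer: -15984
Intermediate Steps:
J(X, l) = 48 + 8*X (J(X, l) = (6 + X)*8 = 48 + 8*X)
(J(-4, 0) + 128)*(-111) = ((48 + 8*(-4)) + 128)*(-111) = ((48 - 32) + 128)*(-111) = (16 + 128)*(-111) = 144*(-111) = -15984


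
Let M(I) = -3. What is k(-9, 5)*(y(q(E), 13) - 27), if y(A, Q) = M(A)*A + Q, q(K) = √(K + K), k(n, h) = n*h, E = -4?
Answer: 630 + 270*I*√2 ≈ 630.0 + 381.84*I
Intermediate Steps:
k(n, h) = h*n
q(K) = √2*√K (q(K) = √(2*K) = √2*√K)
y(A, Q) = Q - 3*A (y(A, Q) = -3*A + Q = Q - 3*A)
k(-9, 5)*(y(q(E), 13) - 27) = (5*(-9))*((13 - 3*√2*√(-4)) - 27) = -45*((13 - 3*√2*2*I) - 27) = -45*((13 - 6*I*√2) - 27) = -45*(-14 - 6*I*√2) = 630 + 270*I*√2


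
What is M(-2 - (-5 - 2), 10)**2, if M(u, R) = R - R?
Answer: 0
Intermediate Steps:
M(u, R) = 0
M(-2 - (-5 - 2), 10)**2 = 0**2 = 0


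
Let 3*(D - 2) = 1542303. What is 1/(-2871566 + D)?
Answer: -1/2357463 ≈ -4.2418e-7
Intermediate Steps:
D = 514103 (D = 2 + (⅓)*1542303 = 2 + 514101 = 514103)
1/(-2871566 + D) = 1/(-2871566 + 514103) = 1/(-2357463) = -1/2357463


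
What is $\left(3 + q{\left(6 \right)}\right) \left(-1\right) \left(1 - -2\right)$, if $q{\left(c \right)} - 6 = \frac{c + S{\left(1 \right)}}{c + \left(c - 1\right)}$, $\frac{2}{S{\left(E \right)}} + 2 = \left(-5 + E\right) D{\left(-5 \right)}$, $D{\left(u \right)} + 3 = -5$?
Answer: $- \frac{1576}{55} \approx -28.655$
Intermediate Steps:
$D{\left(u \right)} = -8$ ($D{\left(u \right)} = -3 - 5 = -8$)
$S{\left(E \right)} = \frac{2}{38 - 8 E}$ ($S{\left(E \right)} = \frac{2}{-2 + \left(-5 + E\right) \left(-8\right)} = \frac{2}{-2 - \left(-40 + 8 E\right)} = \frac{2}{38 - 8 E}$)
$q{\left(c \right)} = 6 + \frac{\frac{1}{15} + c}{-1 + 2 c}$ ($q{\left(c \right)} = 6 + \frac{c + \frac{1}{19 - 4}}{c + \left(c - 1\right)} = 6 + \frac{c + \frac{1}{19 - 4}}{c + \left(-1 + c\right)} = 6 + \frac{c + \frac{1}{15}}{-1 + 2 c} = 6 + \frac{\frac{1}{15} + c}{-1 + 2 c}$)
$\left(3 + q{\left(6 \right)}\right) \left(-1\right) \left(1 - -2\right) = \left(3 + \frac{-89 + 195 \cdot 6}{15 \left(-1 + 2 \cdot 6\right)}\right) \left(-1\right) \left(1 - -2\right) = \left(3 + \frac{-89 + 1170}{15 \left(-1 + 12\right)}\right) \left(-1\right) \left(1 + 2\right) = \left(3 + \frac{1}{15} \cdot \frac{1}{11} \cdot 1081\right) \left(-1\right) 3 = \left(3 + \frac{1081}{165}\right) \left(-1\right) 3 = \frac{1576}{165} \left(-1\right) 3 = \left(- \frac{1576}{165}\right) 3 = - \frac{1576}{55}$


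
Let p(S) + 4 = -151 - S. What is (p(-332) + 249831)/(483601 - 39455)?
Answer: 125004/222073 ≈ 0.56290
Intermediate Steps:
p(S) = -155 - S (p(S) = -4 + (-151 - S) = -155 - S)
(p(-332) + 249831)/(483601 - 39455) = ((-155 - 1*(-332)) + 249831)/(483601 - 39455) = ((-155 + 332) + 249831)/444146 = (177 + 249831)*(1/444146) = 250008*(1/444146) = 125004/222073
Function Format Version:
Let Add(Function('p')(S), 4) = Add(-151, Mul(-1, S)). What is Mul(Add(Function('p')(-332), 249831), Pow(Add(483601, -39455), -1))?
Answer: Rational(125004, 222073) ≈ 0.56290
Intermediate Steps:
Function('p')(S) = Add(-155, Mul(-1, S)) (Function('p')(S) = Add(-4, Add(-151, Mul(-1, S))) = Add(-155, Mul(-1, S)))
Mul(Add(Function('p')(-332), 249831), Pow(Add(483601, -39455), -1)) = Mul(Add(Add(-155, Mul(-1, -332)), 249831), Pow(Add(483601, -39455), -1)) = Mul(Add(Add(-155, 332), 249831), Pow(444146, -1)) = Mul(Add(177, 249831), Rational(1, 444146)) = Mul(250008, Rational(1, 444146)) = Rational(125004, 222073)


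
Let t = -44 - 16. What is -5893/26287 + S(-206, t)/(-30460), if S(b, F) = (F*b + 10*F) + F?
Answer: -24352934/40035101 ≈ -0.60829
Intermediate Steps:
t = -60
S(b, F) = 11*F + F*b (S(b, F) = (10*F + F*b) + F = 11*F + F*b)
-5893/26287 + S(-206, t)/(-30460) = -5893/26287 - 60*(11 - 206)/(-30460) = -5893*1/26287 - 60*(-195)*(-1/30460) = -5893/26287 + 11700*(-1/30460) = -5893/26287 - 585/1523 = -24352934/40035101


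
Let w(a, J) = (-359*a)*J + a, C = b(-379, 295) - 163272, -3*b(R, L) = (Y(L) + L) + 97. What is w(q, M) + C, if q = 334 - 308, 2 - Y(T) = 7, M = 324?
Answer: -3187591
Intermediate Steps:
Y(T) = -5 (Y(T) = 2 - 1*7 = 2 - 7 = -5)
q = 26
b(R, L) = -92/3 - L/3 (b(R, L) = -((-5 + L) + 97)/3 = -(92 + L)/3 = -92/3 - L/3)
C = -163401 (C = (-92/3 - 1/3*295) - 163272 = (-92/3 - 295/3) - 163272 = -129 - 163272 = -163401)
w(a, J) = a - 359*J*a (w(a, J) = -359*J*a + a = a - 359*J*a)
w(q, M) + C = 26*(1 - 359*324) - 163401 = 26*(1 - 116316) - 163401 = 26*(-116315) - 163401 = -3024190 - 163401 = -3187591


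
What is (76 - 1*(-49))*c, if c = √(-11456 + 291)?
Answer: 125*I*√11165 ≈ 13208.0*I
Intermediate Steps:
c = I*√11165 (c = √(-11165) = I*√11165 ≈ 105.66*I)
(76 - 1*(-49))*c = (76 - 1*(-49))*(I*√11165) = (76 + 49)*(I*√11165) = 125*(I*√11165) = 125*I*√11165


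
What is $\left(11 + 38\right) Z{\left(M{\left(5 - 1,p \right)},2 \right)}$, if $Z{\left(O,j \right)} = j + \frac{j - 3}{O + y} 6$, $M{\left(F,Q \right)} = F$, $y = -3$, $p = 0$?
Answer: $-196$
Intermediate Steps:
$Z{\left(O,j \right)} = j + \frac{6 \left(-3 + j\right)}{-3 + O}$ ($Z{\left(O,j \right)} = j + \frac{j - 3}{O - 3} \cdot 6 = j + \frac{-3 + j}{-3 + O} 6 = j + \frac{6 \left(-3 + j\right)}{-3 + O}$)
$\left(11 + 38\right) Z{\left(M{\left(5 - 1,p \right)},2 \right)} = \left(11 + 38\right) \frac{-18 + 3 \cdot 2 + \left(5 - 1\right) 2}{-3 + \left(5 - 1\right)} = 49 \frac{-18 + 6 + 4 \cdot 2}{-3 + 4} = 49 \frac{-18 + 6 + 8}{1} = 49 \cdot 1 \left(-4\right) = 49 \left(-4\right) = -196$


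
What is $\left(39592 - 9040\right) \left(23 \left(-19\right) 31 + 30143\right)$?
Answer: $507040992$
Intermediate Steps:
$\left(39592 - 9040\right) \left(23 \left(-19\right) 31 + 30143\right) = 30552 \left(\left(-437\right) 31 + 30143\right) = 30552 \left(-13547 + 30143\right) = 30552 \cdot 16596 = 507040992$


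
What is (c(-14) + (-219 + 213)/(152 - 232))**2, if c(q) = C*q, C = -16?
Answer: 80335369/1600 ≈ 50210.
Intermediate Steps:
c(q) = -16*q
(c(-14) + (-219 + 213)/(152 - 232))**2 = (-16*(-14) + (-219 + 213)/(152 - 232))**2 = (224 - 6/(-80))**2 = (224 - 6*(-1/80))**2 = (224 + 3/40)**2 = (8963/40)**2 = 80335369/1600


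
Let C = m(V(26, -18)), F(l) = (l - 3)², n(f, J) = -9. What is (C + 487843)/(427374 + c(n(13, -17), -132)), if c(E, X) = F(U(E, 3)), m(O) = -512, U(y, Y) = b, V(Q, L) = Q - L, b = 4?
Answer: 37487/32875 ≈ 1.1403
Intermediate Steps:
U(y, Y) = 4
F(l) = (-3 + l)²
C = -512
c(E, X) = 1 (c(E, X) = (-3 + 4)² = 1² = 1)
(C + 487843)/(427374 + c(n(13, -17), -132)) = (-512 + 487843)/(427374 + 1) = 487331/427375 = 487331*(1/427375) = 37487/32875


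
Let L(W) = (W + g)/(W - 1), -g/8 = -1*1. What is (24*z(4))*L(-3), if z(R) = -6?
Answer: 180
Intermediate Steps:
g = 8 (g = -(-8) = -8*(-1) = 8)
L(W) = (8 + W)/(-1 + W) (L(W) = (W + 8)/(W - 1) = (8 + W)/(-1 + W))
(24*z(4))*L(-3) = (24*(-6))*((8 - 3)/(-1 - 3)) = -144*5/(-4) = -(-36)*5 = -144*(-5/4) = 180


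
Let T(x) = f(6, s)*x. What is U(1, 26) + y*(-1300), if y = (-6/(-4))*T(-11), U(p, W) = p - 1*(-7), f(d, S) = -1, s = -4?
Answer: -21442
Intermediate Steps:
U(p, W) = 7 + p (U(p, W) = p + 7 = 7 + p)
T(x) = -x
y = 33/2 (y = (-6/(-4))*(-1*(-11)) = -6*(-¼)*11 = (3/2)*11 = 33/2 ≈ 16.500)
U(1, 26) + y*(-1300) = (7 + 1) + (33/2)*(-1300) = 8 - 21450 = -21442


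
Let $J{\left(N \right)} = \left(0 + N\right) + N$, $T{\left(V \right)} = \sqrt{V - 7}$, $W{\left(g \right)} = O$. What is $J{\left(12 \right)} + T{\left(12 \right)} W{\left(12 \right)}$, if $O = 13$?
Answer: $24 + 13 \sqrt{5} \approx 53.069$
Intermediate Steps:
$W{\left(g \right)} = 13$
$T{\left(V \right)} = \sqrt{-7 + V}$
$J{\left(N \right)} = 2 N$ ($J{\left(N \right)} = N + N = 2 N$)
$J{\left(12 \right)} + T{\left(12 \right)} W{\left(12 \right)} = 2 \cdot 12 + \sqrt{-7 + 12} \cdot 13 = 24 + \sqrt{5} \cdot 13 = 24 + 13 \sqrt{5}$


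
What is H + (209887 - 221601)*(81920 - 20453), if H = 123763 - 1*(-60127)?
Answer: -719840548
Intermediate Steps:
H = 183890 (H = 123763 + 60127 = 183890)
H + (209887 - 221601)*(81920 - 20453) = 183890 + (209887 - 221601)*(81920 - 20453) = 183890 - 11714*61467 = 183890 - 720024438 = -719840548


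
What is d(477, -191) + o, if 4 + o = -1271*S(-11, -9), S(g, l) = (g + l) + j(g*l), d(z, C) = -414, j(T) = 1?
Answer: 23731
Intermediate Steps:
S(g, l) = 1 + g + l (S(g, l) = (g + l) + 1 = 1 + g + l)
o = 24145 (o = -4 - 1271*(1 - 11 - 9) = -4 - 1271*(-19) = -4 + 24149 = 24145)
d(477, -191) + o = -414 + 24145 = 23731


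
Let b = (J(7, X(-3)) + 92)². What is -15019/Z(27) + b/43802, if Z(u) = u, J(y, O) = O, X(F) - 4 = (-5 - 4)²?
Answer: -657016355/1182654 ≈ -555.54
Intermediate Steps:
X(F) = 85 (X(F) = 4 + (-5 - 4)² = 4 + (-9)² = 4 + 81 = 85)
b = 31329 (b = (85 + 92)² = 177² = 31329)
-15019/Z(27) + b/43802 = -15019/27 + 31329/43802 = -657016355/1182654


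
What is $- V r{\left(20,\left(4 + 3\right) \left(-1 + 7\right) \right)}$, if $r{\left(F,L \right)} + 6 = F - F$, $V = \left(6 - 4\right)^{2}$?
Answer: $24$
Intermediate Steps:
$V = 4$ ($V = 2^{2} = 4$)
$r{\left(F,L \right)} = -6$ ($r{\left(F,L \right)} = -6 + \left(F - F\right) = -6 + 0 = -6$)
$- V r{\left(20,\left(4 + 3\right) \left(-1 + 7\right) \right)} = - 4 \left(-6\right) = \left(-1\right) \left(-24\right) = 24$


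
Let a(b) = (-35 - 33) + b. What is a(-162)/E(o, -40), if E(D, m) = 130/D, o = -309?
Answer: 7107/13 ≈ 546.69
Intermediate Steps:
a(b) = -68 + b
a(-162)/E(o, -40) = (-68 - 162)/((130/(-309))) = -230/(130*(-1/309)) = -230/(-130/309) = -230*(-309/130) = 7107/13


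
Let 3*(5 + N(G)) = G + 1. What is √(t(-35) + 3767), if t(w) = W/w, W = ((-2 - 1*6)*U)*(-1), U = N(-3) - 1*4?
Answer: √41555535/105 ≈ 61.394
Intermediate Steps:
N(G) = -14/3 + G/3 (N(G) = -5 + (G + 1)/3 = -5 + (1 + G)/3 = -5 + (⅓ + G/3) = -14/3 + G/3)
U = -29/3 (U = (-14/3 + (⅓)*(-3)) - 1*4 = (-14/3 - 1) - 4 = -17/3 - 4 = -29/3 ≈ -9.6667)
W = -232/3 (W = ((-2 - 1*6)*(-29/3))*(-1) = ((-2 - 6)*(-29/3))*(-1) = -8*(-29/3)*(-1) = (232/3)*(-1) = -232/3 ≈ -77.333)
t(w) = -232/(3*w)
√(t(-35) + 3767) = √(-232/3/(-35) + 3767) = √(-232/3*(-1/35) + 3767) = √(232/105 + 3767) = √(395767/105) = √41555535/105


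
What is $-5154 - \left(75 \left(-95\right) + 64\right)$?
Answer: $1907$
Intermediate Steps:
$-5154 - \left(75 \left(-95\right) + 64\right) = -5154 - \left(-7125 + 64\right) = -5154 - -7061 = -5154 + 7061 = 1907$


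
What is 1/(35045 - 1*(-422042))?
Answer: 1/457087 ≈ 2.1878e-6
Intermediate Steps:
1/(35045 - 1*(-422042)) = 1/(35045 + 422042) = 1/457087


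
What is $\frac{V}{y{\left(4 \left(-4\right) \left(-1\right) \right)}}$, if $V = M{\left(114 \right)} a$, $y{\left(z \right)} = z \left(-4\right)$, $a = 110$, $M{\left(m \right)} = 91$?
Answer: $- \frac{5005}{32} \approx -156.41$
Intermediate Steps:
$y{\left(z \right)} = - 4 z$
$V = 10010$ ($V = 91 \cdot 110 = 10010$)
$\frac{V}{y{\left(4 \left(-4\right) \left(-1\right) \right)}} = \frac{10010}{\left(-4\right) 4 \left(-4\right) \left(-1\right)} = \frac{10010}{\left(-4\right) \left(\left(-16\right) \left(-1\right)\right)} = \frac{10010}{\left(-4\right) 16} = \frac{10010}{-64} = 10010 \left(- \frac{1}{64}\right) = - \frac{5005}{32}$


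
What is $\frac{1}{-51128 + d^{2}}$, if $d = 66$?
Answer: $- \frac{1}{46772} \approx -2.138 \cdot 10^{-5}$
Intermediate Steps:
$\frac{1}{-51128 + d^{2}} = \frac{1}{-51128 + 66^{2}} = \frac{1}{-51128 + 4356} = \frac{1}{-46772} = - \frac{1}{46772}$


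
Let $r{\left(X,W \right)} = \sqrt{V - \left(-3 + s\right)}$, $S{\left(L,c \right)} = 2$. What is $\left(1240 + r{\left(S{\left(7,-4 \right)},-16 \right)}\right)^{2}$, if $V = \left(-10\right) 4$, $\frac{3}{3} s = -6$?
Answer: $\left(1240 + i \sqrt{31}\right)^{2} \approx 1.5376 \cdot 10^{6} + 1.381 \cdot 10^{4} i$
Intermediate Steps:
$s = -6$
$V = -40$
$r{\left(X,W \right)} = i \sqrt{31}$ ($r{\left(X,W \right)} = \sqrt{-40 + \left(3 - -6\right)} = \sqrt{-40 + \left(3 + 6\right)} = \sqrt{-40 + 9} = \sqrt{-31} = i \sqrt{31}$)
$\left(1240 + r{\left(S{\left(7,-4 \right)},-16 \right)}\right)^{2} = \left(1240 + i \sqrt{31}\right)^{2}$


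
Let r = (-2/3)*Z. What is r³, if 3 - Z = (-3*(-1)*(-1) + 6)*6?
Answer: 1000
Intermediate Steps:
Z = -15 (Z = 3 - (-3*(-1)*(-1) + 6)*6 = 3 - (3*(-1) + 6)*6 = 3 - (-3 + 6)*6 = 3 - 3*6 = 3 - 1*18 = 3 - 18 = -15)
r = 10 (r = -2/3*(-15) = -2*⅓*(-15) = -⅔*(-15) = 10)
r³ = 10³ = 1000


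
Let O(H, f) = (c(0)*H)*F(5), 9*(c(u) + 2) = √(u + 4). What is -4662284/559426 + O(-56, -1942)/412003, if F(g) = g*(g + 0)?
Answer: -8637671905634/1037183356251 ≈ -8.3280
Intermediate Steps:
c(u) = -2 + √(4 + u)/9 (c(u) = -2 + √(u + 4)/9 = -2 + √(4 + u)/9)
F(g) = g² (F(g) = g*g = g²)
O(H, f) = -400*H/9 (O(H, f) = ((-2 + √(4 + 0)/9)*H)*5² = ((-2 + √4/9)*H)*25 = ((-2 + (⅑)*2)*H)*25 = ((-2 + 2/9)*H)*25 = -16*H/9*25 = -400*H/9)
-4662284/559426 + O(-56, -1942)/412003 = -4662284/559426 - 400/9*(-56)/412003 = -4662284*1/559426 + (22400/9)*(1/412003) = -2331142/279713 + 22400/3708027 = -8637671905634/1037183356251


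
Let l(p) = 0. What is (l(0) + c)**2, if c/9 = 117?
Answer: 1108809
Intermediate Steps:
c = 1053 (c = 9*117 = 1053)
(l(0) + c)**2 = (0 + 1053)**2 = 1053**2 = 1108809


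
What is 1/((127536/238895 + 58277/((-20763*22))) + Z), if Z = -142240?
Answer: -109123891470/15521737988117419 ≈ -7.0304e-6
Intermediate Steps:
1/((127536/238895 + 58277/((-20763*22))) + Z) = 1/((127536/238895 + 58277/((-20763*22))) - 142240) = 1/((127536*(1/238895) + 58277/(-456786)) - 142240) = 1/((127536/238895 + 58277*(-1/456786)) - 142240) = 1/((127536/238895 - 58277/456786) - 142240) = 1/(44334575381/109123891470 - 142240) = 1/(-15521737988117419/109123891470) = -109123891470/15521737988117419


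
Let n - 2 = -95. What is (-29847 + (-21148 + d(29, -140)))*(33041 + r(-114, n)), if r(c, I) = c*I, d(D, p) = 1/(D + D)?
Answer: -129083293887/58 ≈ -2.2256e+9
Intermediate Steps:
n = -93 (n = 2 - 95 = -93)
d(D, p) = 1/(2*D)
r(c, I) = I*c
(-29847 + (-21148 + d(29, -140)))*(33041 + r(-114, n)) = (-29847 + (-21148 + (1/2)/29))*(33041 - 93*(-114)) = (-29847 + (-21148 + (1/2)*(1/29)))*(33041 + 10602) = (-29847 + (-21148 + 1/58))*43643 = (-29847 - 1226583/58)*43643 = -2957709/58*43643 = -129083293887/58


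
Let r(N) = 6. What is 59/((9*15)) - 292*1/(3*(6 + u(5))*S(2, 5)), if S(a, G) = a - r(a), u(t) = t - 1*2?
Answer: 424/135 ≈ 3.1407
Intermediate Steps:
u(t) = -2 + t (u(t) = t - 2 = -2 + t)
S(a, G) = -6 + a (S(a, G) = a - 1*6 = a - 6 = -6 + a)
59/((9*15)) - 292*1/(3*(6 + u(5))*S(2, 5)) = 59/((9*15)) - 292*1/(3*(-6 + 2)*(6 + (-2 + 5))) = 59/135 - 292*(-1/(12*(6 + 3))) = 59*(1/135) - 292/((9*3)*(-4)) = 59/135 - 292/(27*(-4)) = 59/135 - 292/(-108) = 59/135 - 292*(-1/108) = 59/135 + 73/27 = 424/135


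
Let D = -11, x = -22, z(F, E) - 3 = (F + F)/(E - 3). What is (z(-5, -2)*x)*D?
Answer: 1210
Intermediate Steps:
z(F, E) = 3 + 2*F/(-3 + E) (z(F, E) = 3 + (F + F)/(E - 3) = 3 + (2*F)/(-3 + E) = 3 + 2*F/(-3 + E))
(z(-5, -2)*x)*D = (((-9 + 2*(-5) + 3*(-2))/(-3 - 2))*(-22))*(-11) = (((-9 - 10 - 6)/(-5))*(-22))*(-11) = (-⅕*(-25)*(-22))*(-11) = (5*(-22))*(-11) = -110*(-11) = 1210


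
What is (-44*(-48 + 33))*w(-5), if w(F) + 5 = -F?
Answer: 0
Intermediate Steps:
w(F) = -5 - F
(-44*(-48 + 33))*w(-5) = (-44*(-48 + 33))*(-5 - 1*(-5)) = (-44*(-15))*(-5 + 5) = 660*0 = 0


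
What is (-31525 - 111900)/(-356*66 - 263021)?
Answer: 143425/286517 ≈ 0.50058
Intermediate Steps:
(-31525 - 111900)/(-356*66 - 263021) = -143425/(-23496 - 263021) = -143425/(-286517) = -143425*(-1/286517) = 143425/286517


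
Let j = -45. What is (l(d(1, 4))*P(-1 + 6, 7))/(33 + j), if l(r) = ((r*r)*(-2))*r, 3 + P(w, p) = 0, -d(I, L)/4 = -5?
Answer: -4000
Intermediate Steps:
d(I, L) = 20 (d(I, L) = -4*(-5) = 20)
P(w, p) = -3 (P(w, p) = -3 + 0 = -3)
l(r) = -2*r³ (l(r) = (r²*(-2))*r = (-2*r²)*r = -2*r³)
(l(d(1, 4))*P(-1 + 6, 7))/(33 + j) = (-2*20³*(-3))/(33 - 45) = (-2*8000*(-3))/(-12) = -16000*(-3)*(-1/12) = 48000*(-1/12) = -4000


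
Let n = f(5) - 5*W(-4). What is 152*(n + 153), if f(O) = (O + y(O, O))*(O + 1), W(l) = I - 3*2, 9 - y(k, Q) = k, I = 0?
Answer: 36024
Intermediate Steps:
y(k, Q) = 9 - k
W(l) = -6 (W(l) = 0 - 3*2 = 0 - 6 = -6)
f(O) = 9 + 9*O (f(O) = (O + (9 - O))*(O + 1) = 9*(1 + O) = 9 + 9*O)
n = 84 (n = (9 + 9*5) - 5*(-6) = (9 + 45) + 30 = 54 + 30 = 84)
152*(n + 153) = 152*(84 + 153) = 152*237 = 36024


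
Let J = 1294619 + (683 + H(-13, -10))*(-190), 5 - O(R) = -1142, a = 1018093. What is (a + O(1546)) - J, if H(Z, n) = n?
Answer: -147509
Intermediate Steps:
O(R) = 1147 (O(R) = 5 - 1*(-1142) = 5 + 1142 = 1147)
J = 1166749 (J = 1294619 + (683 - 10)*(-190) = 1294619 + 673*(-190) = 1294619 - 127870 = 1166749)
(a + O(1546)) - J = (1018093 + 1147) - 1*1166749 = 1019240 - 1166749 = -147509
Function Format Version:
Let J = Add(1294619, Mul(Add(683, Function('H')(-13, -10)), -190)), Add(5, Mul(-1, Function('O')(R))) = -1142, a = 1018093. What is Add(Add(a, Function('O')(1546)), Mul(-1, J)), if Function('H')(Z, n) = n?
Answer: -147509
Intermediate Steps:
Function('O')(R) = 1147 (Function('O')(R) = Add(5, Mul(-1, -1142)) = Add(5, 1142) = 1147)
J = 1166749 (J = Add(1294619, Mul(Add(683, -10), -190)) = Add(1294619, Mul(673, -190)) = Add(1294619, -127870) = 1166749)
Add(Add(a, Function('O')(1546)), Mul(-1, J)) = Add(Add(1018093, 1147), Mul(-1, 1166749)) = Add(1019240, -1166749) = -147509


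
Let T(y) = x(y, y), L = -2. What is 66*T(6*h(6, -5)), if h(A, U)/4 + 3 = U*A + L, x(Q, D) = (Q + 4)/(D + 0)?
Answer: 2299/35 ≈ 65.686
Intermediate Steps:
x(Q, D) = (4 + Q)/D
h(A, U) = -20 + 4*A*U (h(A, U) = -12 + 4*(U*A - 2) = -12 + 4*(A*U - 2) = -12 + 4*(-2 + A*U) = -12 + (-8 + 4*A*U) = -20 + 4*A*U)
T(y) = (4 + y)/y
66*T(6*h(6, -5)) = 66*((4 + 6*(-20 + 4*6*(-5)))/((6*(-20 + 4*6*(-5))))) = 66*((4 + 6*(-20 - 120))/((6*(-20 - 120)))) = 66*((4 + 6*(-140))/((6*(-140)))) = 66*((4 - 840)/(-840)) = 66*(-1/840*(-836)) = 66*(209/210) = 2299/35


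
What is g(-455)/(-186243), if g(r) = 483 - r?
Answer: -938/186243 ≈ -0.0050364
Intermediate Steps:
g(-455)/(-186243) = (483 - 1*(-455))/(-186243) = (483 + 455)*(-1/186243) = 938*(-1/186243) = -938/186243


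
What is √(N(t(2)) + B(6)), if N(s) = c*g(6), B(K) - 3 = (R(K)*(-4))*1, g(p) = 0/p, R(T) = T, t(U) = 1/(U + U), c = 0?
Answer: I*√21 ≈ 4.5826*I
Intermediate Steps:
t(U) = 1/(2*U)
g(p) = 0
B(K) = 3 - 4*K (B(K) = 3 + (K*(-4))*1 = 3 - 4*K*1 = 3 - 4*K)
N(s) = 0 (N(s) = 0*0 = 0)
√(N(t(2)) + B(6)) = √(0 + (3 - 4*6)) = √(0 + (3 - 24)) = √(0 - 21) = √(-21) = I*√21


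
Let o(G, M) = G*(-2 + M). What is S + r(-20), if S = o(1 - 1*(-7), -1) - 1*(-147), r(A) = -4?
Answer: 119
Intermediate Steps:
S = 123 (S = (1 - 1*(-7))*(-2 - 1) - 1*(-147) = (1 + 7)*(-3) + 147 = 8*(-3) + 147 = -24 + 147 = 123)
S + r(-20) = 123 - 4 = 119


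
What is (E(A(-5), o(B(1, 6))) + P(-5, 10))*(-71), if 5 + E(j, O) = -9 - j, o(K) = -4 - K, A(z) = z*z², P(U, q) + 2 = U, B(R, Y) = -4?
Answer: -7384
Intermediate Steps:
P(U, q) = -2 + U
A(z) = z³
E(j, O) = -14 - j (E(j, O) = -5 + (-9 - j) = -14 - j)
(E(A(-5), o(B(1, 6))) + P(-5, 10))*(-71) = ((-14 - 1*(-5)³) + (-2 - 5))*(-71) = ((-14 - 1*(-125)) - 7)*(-71) = ((-14 + 125) - 7)*(-71) = (111 - 7)*(-71) = 104*(-71) = -7384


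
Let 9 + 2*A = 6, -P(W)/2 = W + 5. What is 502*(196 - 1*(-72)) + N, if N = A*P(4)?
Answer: 134563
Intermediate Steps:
P(W) = -10 - 2*W (P(W) = -2*(W + 5) = -2*(5 + W) = -10 - 2*W)
A = -3/2 (A = -9/2 + (½)*6 = -9/2 + 3 = -3/2 ≈ -1.5000)
N = 27 (N = -3*(-10 - 2*4)/2 = -3*(-10 - 8)/2 = -3/2*(-18) = 27)
502*(196 - 1*(-72)) + N = 502*(196 - 1*(-72)) + 27 = 502*(196 + 72) + 27 = 502*268 + 27 = 134536 + 27 = 134563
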